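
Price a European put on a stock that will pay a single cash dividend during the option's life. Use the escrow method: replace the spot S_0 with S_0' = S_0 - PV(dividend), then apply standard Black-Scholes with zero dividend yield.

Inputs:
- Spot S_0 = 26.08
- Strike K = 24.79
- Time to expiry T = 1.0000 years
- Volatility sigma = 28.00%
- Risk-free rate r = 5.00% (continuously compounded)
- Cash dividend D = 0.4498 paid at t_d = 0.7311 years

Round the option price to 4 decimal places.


Answer: Price = 1.8292

Derivation:
PV(D) = D * exp(-r * t_d) = 0.4498 * 0.96410507 = 0.43365446
S_0' = S_0 - PV(D) = 26.0800 - 0.43365446 = 25.64634554
d1 = (ln(S_0'/K) + (r + sigma^2/2)*T) / (sigma*sqrt(T)) = 0.43985979
d2 = d1 - sigma*sqrt(T) = 0.15985979
exp(-rT) = 0.95122942
N(-d1) = 0.33001933; N(-d2) = 0.43649576
P = K * exp(-rT) * N(-d2) - S_0' * N(-d1) = 24.7900 * 0.95122942 * 0.43649576 - 25.64634554 * 0.33001933 = 1.8292


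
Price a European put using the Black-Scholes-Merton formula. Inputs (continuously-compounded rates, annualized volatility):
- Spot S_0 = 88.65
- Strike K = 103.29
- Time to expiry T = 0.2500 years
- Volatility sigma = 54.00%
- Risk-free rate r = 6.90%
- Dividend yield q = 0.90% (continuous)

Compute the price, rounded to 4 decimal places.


Answer: Price = 18.0277

Derivation:
d1 = (ln(S/K) + (r - q + 0.5*sigma^2) * T) / (sigma * sqrt(T)) = -0.37553531
d2 = d1 - sigma * sqrt(T) = -0.64553531
exp(-rT) = 0.98289793; exp(-qT) = 0.99775253
P = K * exp(-rT) * N(-d2) - S_0 * exp(-qT) * N(-d1)
N(-d1) = 0.64636880; N(-d2) = 0.74070983
P = 103.2900 * 0.98289793 * 0.74070983 - 88.6500 * 0.99775253 * 0.64636880 = 18.0277


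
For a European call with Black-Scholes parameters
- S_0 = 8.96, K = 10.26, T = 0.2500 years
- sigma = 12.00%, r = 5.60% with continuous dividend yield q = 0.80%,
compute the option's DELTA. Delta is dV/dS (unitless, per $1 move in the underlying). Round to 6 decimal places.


d1 = -2.0280435459; d2 = -2.0880435459
phi(d1) = 0.0510260575; exp(-qT) = 0.9980019987; exp(-rT) = 0.9860975443
N(d1) = 0.0212779019
Delta = exp(-qT) * N(d1) = 0.9980019987 * 0.0212779019 = 0.021235

Answer: Delta = 0.021235


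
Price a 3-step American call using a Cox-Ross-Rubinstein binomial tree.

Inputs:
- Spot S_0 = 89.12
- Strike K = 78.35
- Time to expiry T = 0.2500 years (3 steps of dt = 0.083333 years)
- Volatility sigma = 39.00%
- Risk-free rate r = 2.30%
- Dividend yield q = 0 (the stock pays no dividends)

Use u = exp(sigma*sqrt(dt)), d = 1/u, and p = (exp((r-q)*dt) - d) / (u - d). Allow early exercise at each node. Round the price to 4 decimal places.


Answer: Price = V(0,0) = 13.2801

Derivation:
dt = T/N = 0.083333
u = exp(sigma*sqrt(dt)) = 1.119165; d = 1/u = 0.893523
p = (exp((r-q)*dt) - d) / (u - d) = 0.480386
Discount per step: exp(-r*dt) = 0.998085
Stock lattice S(k, i) with i counting down-moves:
  k=0: S(0,0) = 89.1200
  k=1: S(1,0) = 99.7400; S(1,1) = 79.6308
  k=2: S(2,0) = 111.6256; S(2,1) = 89.1200; S(2,2) = 71.1519
  k=3: S(3,0) = 124.9275; S(3,1) = 99.7400; S(3,2) = 79.6308; S(3,3) = 63.5759
Terminal payoffs V(N, i) = max(S_T - K, 0):
  V(3,0) = 46.577514; V(3,1) = 21.390028; V(3,2) = 1.280762; V(3,3) = 0.000000
Backward induction: V(k, i) = exp(-r*dt) * [p * V(k+1, i) + (1-p) * V(k+1, i+1)]; then take max(V_cont, immediate exercise) for American.
  V(2,0) = exp(-r*dt) * [p*46.577514 + (1-p)*21.390028] = 33.425623; exercise = 33.275596; V(2,0) = max -> 33.425623
  V(2,1) = exp(-r*dt) * [p*21.390028 + (1-p)*1.280762] = 10.920027; exercise = 10.770000; V(2,1) = max -> 10.920027
  V(2,2) = exp(-r*dt) * [p*1.280762 + (1-p)*0.000000] = 0.614082; exercise = 0.000000; V(2,2) = max -> 0.614082
  V(1,0) = exp(-r*dt) * [p*33.425623 + (1-p)*10.920027] = 21.689795; exercise = 21.390028; V(1,0) = max -> 21.689795
  V(1,1) = exp(-r*dt) * [p*10.920027 + (1-p)*0.614082] = 5.554261; exercise = 1.280762; V(1,1) = max -> 5.554261
  V(0,0) = exp(-r*dt) * [p*21.689795 + (1-p)*5.554261] = 13.280072; exercise = 10.770000; V(0,0) = max -> 13.280072


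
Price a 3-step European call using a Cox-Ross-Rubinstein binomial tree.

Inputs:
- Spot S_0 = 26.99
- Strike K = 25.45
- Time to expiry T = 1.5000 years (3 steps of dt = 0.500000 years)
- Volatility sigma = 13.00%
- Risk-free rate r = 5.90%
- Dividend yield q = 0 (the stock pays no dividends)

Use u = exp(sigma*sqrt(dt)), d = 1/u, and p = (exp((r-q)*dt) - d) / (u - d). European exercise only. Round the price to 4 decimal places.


dt = T/N = 0.500000
u = exp(sigma*sqrt(dt)) = 1.096281; d = 1/u = 0.912175
p = (exp((r-q)*dt) - d) / (u - d) = 0.639655
Discount per step: exp(-r*dt) = 0.970931
Stock lattice S(k, i) with i counting down-moves:
  k=0: S(0,0) = 26.9900
  k=1: S(1,0) = 29.5886; S(1,1) = 24.6196
  k=2: S(2,0) = 32.4375; S(2,1) = 26.9900; S(2,2) = 22.4574
  k=3: S(3,0) = 35.5606; S(3,1) = 29.5886; S(3,2) = 24.6196; S(3,3) = 20.4850
Terminal payoffs V(N, i) = max(S_T - K, 0):
  V(3,0) = 10.110592; V(3,1) = 4.138634; V(3,2) = 0.000000; V(3,3) = 0.000000
Backward induction: V(k, i) = exp(-r*dt) * [p * V(k+1, i) + (1-p) * V(k+1, i+1)].
  V(2,0) = exp(-r*dt) * [p*10.110592 + (1-p)*4.138634] = 7.727278
  V(2,1) = exp(-r*dt) * [p*4.138634 + (1-p)*0.000000] = 2.570344
  V(2,2) = exp(-r*dt) * [p*0.000000 + (1-p)*0.000000] = 0.000000
  V(1,0) = exp(-r*dt) * [p*7.727278 + (1-p)*2.570344] = 5.698396
  V(1,1) = exp(-r*dt) * [p*2.570344 + (1-p)*0.000000] = 1.596340
  V(0,0) = exp(-r*dt) * [p*5.698396 + (1-p)*1.596340] = 4.097563

Answer: Price = V(0,0) = 4.0976


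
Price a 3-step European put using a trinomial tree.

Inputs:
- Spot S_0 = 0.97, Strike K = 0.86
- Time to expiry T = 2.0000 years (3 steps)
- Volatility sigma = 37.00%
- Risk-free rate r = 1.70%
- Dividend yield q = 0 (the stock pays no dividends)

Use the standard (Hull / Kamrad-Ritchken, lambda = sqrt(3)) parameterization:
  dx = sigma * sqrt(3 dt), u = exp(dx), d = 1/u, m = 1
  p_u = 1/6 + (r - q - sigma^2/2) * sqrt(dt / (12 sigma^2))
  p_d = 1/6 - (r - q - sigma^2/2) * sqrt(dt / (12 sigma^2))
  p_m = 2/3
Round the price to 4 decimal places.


Answer: Price = V(0,0) = 0.1227

Derivation:
dt = T/N = 0.666667; dx = sigma*sqrt(3*dt) = 0.523259
u = exp(dx) = 1.687518; d = 1/u = 0.592586
p_u = 0.133891, p_m = 0.666667, p_d = 0.199442
Discount per step: exp(-r*dt) = 0.988731
Stock lattice S(k, j) with j the centered position index:
  k=0: S(0,+0) = 0.9700
  k=1: S(1,-1) = 0.5748; S(1,+0) = 0.9700; S(1,+1) = 1.6369
  k=2: S(2,-2) = 0.3406; S(2,-1) = 0.5748; S(2,+0) = 0.9700; S(2,+1) = 1.6369; S(2,+2) = 2.7623
  k=3: S(3,-3) = 0.2018; S(3,-2) = 0.3406; S(3,-1) = 0.5748; S(3,+0) = 0.9700; S(3,+1) = 1.6369; S(3,+2) = 2.7623; S(3,+3) = 4.6614
Terminal payoffs V(N, j) = max(K - S_T, 0):
  V(3,-3) = 0.658151; V(3,-2) = 0.519376; V(3,-1) = 0.285191; V(3,+0) = 0.000000; V(3,+1) = 0.000000; V(3,+2) = 0.000000; V(3,+3) = 0.000000
Backward induction: V(k, j) = exp(-r*dt) * [p_u * V(k+1, j+1) + p_m * V(k+1, j) + p_d * V(k+1, j-1)]
  V(2,-2) = exp(-r*dt) * [p_u*0.285191 + p_m*0.519376 + p_d*0.658151] = 0.509887
  V(2,-1) = exp(-r*dt) * [p_u*0.000000 + p_m*0.285191 + p_d*0.519376] = 0.290403
  V(2,+0) = exp(-r*dt) * [p_u*0.000000 + p_m*0.000000 + p_d*0.285191] = 0.056238
  V(2,+1) = exp(-r*dt) * [p_u*0.000000 + p_m*0.000000 + p_d*0.000000] = 0.000000
  V(2,+2) = exp(-r*dt) * [p_u*0.000000 + p_m*0.000000 + p_d*0.000000] = 0.000000
  V(1,-1) = exp(-r*dt) * [p_u*0.056238 + p_m*0.290403 + p_d*0.509887] = 0.299412
  V(1,+0) = exp(-r*dt) * [p_u*0.000000 + p_m*0.056238 + p_d*0.290403] = 0.094335
  V(1,+1) = exp(-r*dt) * [p_u*0.000000 + p_m*0.000000 + p_d*0.056238] = 0.011090
  V(0,+0) = exp(-r*dt) * [p_u*0.011090 + p_m*0.094335 + p_d*0.299412] = 0.122692


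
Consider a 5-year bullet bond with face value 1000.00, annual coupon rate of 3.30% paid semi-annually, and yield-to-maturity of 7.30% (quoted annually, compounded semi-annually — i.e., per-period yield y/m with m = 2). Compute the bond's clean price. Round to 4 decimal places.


Coupon per period c = face * coupon_rate / m = 16.500000
Periods per year m = 2; per-period yield y/m = 0.036500
Number of cashflows N = 10
Cashflows (t years, CF_t, discount factor 1/(1+y/m)^(m*t), PV):
  t = 0.5000: CF_t = 16.500000, DF = 0.964785, PV = 15.918958
  t = 1.0000: CF_t = 16.500000, DF = 0.930811, PV = 15.358377
  t = 1.5000: CF_t = 16.500000, DF = 0.898033, PV = 14.817537
  t = 2.0000: CF_t = 16.500000, DF = 0.866409, PV = 14.295743
  t = 2.5000: CF_t = 16.500000, DF = 0.835898, PV = 13.792323
  t = 3.0000: CF_t = 16.500000, DF = 0.806462, PV = 13.306631
  t = 3.5000: CF_t = 16.500000, DF = 0.778063, PV = 12.838042
  t = 4.0000: CF_t = 16.500000, DF = 0.750664, PV = 12.385955
  t = 4.5000: CF_t = 16.500000, DF = 0.724230, PV = 11.949788
  t = 5.0000: CF_t = 1016.500000, DF = 0.698726, PV = 710.255031
Price P = sum_t PV_t = 834.918384

Answer: Price = 834.9184


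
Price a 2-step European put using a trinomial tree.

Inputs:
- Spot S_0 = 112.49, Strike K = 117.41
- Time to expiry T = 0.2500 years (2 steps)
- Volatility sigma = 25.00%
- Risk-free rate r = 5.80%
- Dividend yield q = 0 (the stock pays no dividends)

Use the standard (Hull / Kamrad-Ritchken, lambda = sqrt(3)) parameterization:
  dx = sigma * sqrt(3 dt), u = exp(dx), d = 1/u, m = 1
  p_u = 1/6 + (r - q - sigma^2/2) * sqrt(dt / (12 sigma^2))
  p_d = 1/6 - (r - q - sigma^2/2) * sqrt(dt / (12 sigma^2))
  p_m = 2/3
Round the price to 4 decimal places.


Answer: Price = V(0,0) = 7.5256

Derivation:
dt = T/N = 0.125000; dx = sigma*sqrt(3*dt) = 0.153093
u = exp(dx) = 1.165433; d = 1/u = 0.858050
p_u = 0.177587, p_m = 0.666667, p_d = 0.155746
Discount per step: exp(-r*dt) = 0.992776
Stock lattice S(k, j) with j the centered position index:
  k=0: S(0,+0) = 112.4900
  k=1: S(1,-1) = 96.5220; S(1,+0) = 112.4900; S(1,+1) = 131.0996
  k=2: S(2,-2) = 82.8207; S(2,-1) = 96.5220; S(2,+0) = 112.4900; S(2,+1) = 131.0996; S(2,+2) = 152.7879
Terminal payoffs V(N, j) = max(K - S_T, 0):
  V(2,-2) = 34.589293; V(2,-1) = 20.887975; V(2,+0) = 4.920000; V(2,+1) = 0.000000; V(2,+2) = 0.000000
Backward induction: V(k, j) = exp(-r*dt) * [p_u * V(k+1, j+1) + p_m * V(k+1, j) + p_d * V(k+1, j-1)]
  V(1,-1) = exp(-r*dt) * [p_u*4.920000 + p_m*20.887975 + p_d*34.589293] = 20.040371
  V(1,+0) = exp(-r*dt) * [p_u*0.000000 + p_m*4.920000 + p_d*20.887975] = 6.486025
  V(1,+1) = exp(-r*dt) * [p_u*0.000000 + p_m*0.000000 + p_d*4.920000] = 0.760735
  V(0,+0) = exp(-r*dt) * [p_u*0.760735 + p_m*6.486025 + p_d*20.040371] = 7.525563


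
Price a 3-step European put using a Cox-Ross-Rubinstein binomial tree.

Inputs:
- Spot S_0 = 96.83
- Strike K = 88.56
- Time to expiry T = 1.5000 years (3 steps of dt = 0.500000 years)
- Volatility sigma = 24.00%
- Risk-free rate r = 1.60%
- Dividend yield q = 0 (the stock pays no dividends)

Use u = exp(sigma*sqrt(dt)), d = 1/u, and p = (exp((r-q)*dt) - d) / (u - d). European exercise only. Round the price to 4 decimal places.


dt = T/N = 0.500000
u = exp(sigma*sqrt(dt)) = 1.184956; d = 1/u = 0.843913
p = (exp((r-q)*dt) - d) / (u - d) = 0.481227
Discount per step: exp(-r*dt) = 0.992032
Stock lattice S(k, i) with i counting down-moves:
  k=0: S(0,0) = 96.8300
  k=1: S(1,0) = 114.7393; S(1,1) = 81.7161
  k=2: S(2,0) = 135.9610; S(2,1) = 96.8300; S(2,2) = 68.9613
  k=3: S(3,0) = 161.1078; S(3,1) = 114.7393; S(3,2) = 81.7161; S(3,3) = 58.1974
Terminal payoffs V(N, i) = max(K - S_T, 0):
  V(3,0) = 0.000000; V(3,1) = 0.000000; V(3,2) = 6.843884; V(3,3) = 30.362641
Backward induction: V(k, i) = exp(-r*dt) * [p * V(k+1, i) + (1-p) * V(k+1, i+1)].
  V(2,0) = exp(-r*dt) * [p*0.000000 + (1-p)*0.000000] = 0.000000
  V(2,1) = exp(-r*dt) * [p*0.000000 + (1-p)*6.843884] = 3.522135
  V(2,2) = exp(-r*dt) * [p*6.843884 + (1-p)*30.362641] = 18.893037
  V(1,0) = exp(-r*dt) * [p*0.000000 + (1-p)*3.522135] = 1.812630
  V(1,1) = exp(-r*dt) * [p*3.522135 + (1-p)*18.893037] = 11.404547
  V(0,0) = exp(-r*dt) * [p*1.812630 + (1-p)*11.404547] = 6.734568

Answer: Price = V(0,0) = 6.7346


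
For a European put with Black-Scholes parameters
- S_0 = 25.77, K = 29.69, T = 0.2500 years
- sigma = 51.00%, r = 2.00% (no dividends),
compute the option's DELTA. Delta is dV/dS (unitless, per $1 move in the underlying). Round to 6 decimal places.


d1 = -0.4081833887; d2 = -0.6631833887
phi(d1) = 0.3670543414; exp(-qT) = 1.0000000000; exp(-rT) = 0.9950124792
N(-d1) = 0.6584304787
Delta = -exp(-qT) * N(-d1) = -1.0000000000 * 0.6584304787 = -0.658430

Answer: Delta = -0.658430


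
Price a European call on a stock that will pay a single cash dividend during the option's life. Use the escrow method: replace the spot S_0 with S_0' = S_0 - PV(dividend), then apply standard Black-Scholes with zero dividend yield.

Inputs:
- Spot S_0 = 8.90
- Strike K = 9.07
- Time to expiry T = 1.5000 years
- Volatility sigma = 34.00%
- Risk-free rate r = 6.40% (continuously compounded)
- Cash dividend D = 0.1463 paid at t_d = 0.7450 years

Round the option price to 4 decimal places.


Answer: Price = 1.6773

Derivation:
PV(D) = D * exp(-r * t_d) = 0.1463 * 0.95343884 = 0.13948810
S_0' = S_0 - PV(D) = 8.9000 - 0.13948810 = 8.76051190
d1 = (ln(S_0'/K) + (r + sigma^2/2)*T) / (sigma*sqrt(T)) = 0.35537311
d2 = d1 - sigma*sqrt(T) = -0.06104014
exp(-rT) = 0.90846402
N(d1) = 0.63884496; N(d2) = 0.47566362
C = S_0' * N(d1) - K * exp(-rT) * N(d2) = 8.76051190 * 0.63884496 - 9.0700 * 0.90846402 * 0.47566362 = 1.6773


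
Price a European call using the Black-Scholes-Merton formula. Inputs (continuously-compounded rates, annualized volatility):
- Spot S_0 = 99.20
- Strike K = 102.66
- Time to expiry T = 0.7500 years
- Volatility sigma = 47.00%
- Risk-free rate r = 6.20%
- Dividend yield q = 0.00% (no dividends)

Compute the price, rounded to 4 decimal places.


d1 = (ln(S/K) + (r - q + 0.5*sigma^2) * T) / (sigma * sqrt(T)) = 0.23352702
d2 = d1 - sigma * sqrt(T) = -0.17350492
exp(-rT) = 0.95456456; exp(-qT) = 1.00000000
C = S_0 * exp(-qT) * N(d1) - K * exp(-rT) * N(d2)
N(d1) = 0.59232391; N(d2) = 0.43112728
C = 99.2000 * 1.00000000 * 0.59232391 - 102.6600 * 0.95456456 * 0.43112728 = 16.5100

Answer: Price = 16.5100


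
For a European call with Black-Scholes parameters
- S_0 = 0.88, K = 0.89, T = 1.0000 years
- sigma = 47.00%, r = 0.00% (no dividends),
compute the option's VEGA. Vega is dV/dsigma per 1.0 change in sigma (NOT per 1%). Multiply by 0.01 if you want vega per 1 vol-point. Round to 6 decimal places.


d1 = 0.2109583931; d2 = -0.2590416069
phi(d1) = 0.3901631652; exp(-qT) = 1.0000000000; exp(-rT) = 1.0000000000
Vega = S * exp(-qT) * phi(d1) * sqrt(T) = 0.8800 * 1.0000000000 * 0.3901631652 * 1.0000000000 = 0.343344

Answer: Vega = 0.343344


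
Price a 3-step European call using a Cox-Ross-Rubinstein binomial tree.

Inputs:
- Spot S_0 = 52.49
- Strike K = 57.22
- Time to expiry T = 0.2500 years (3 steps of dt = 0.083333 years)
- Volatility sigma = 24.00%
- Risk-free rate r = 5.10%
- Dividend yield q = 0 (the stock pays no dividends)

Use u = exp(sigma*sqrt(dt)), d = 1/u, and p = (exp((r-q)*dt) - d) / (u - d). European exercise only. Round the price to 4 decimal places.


Answer: Price = V(0,0) = 0.9882

Derivation:
dt = T/N = 0.083333
u = exp(sigma*sqrt(dt)) = 1.071738; d = 1/u = 0.933063
p = (exp((r-q)*dt) - d) / (u - d) = 0.513399
Discount per step: exp(-r*dt) = 0.995759
Stock lattice S(k, i) with i counting down-moves:
  k=0: S(0,0) = 52.4900
  k=1: S(1,0) = 56.2556; S(1,1) = 48.9765
  k=2: S(2,0) = 60.2912; S(2,1) = 52.4900; S(2,2) = 45.6982
  k=3: S(3,0) = 64.6164; S(3,1) = 56.2556; S(3,2) = 48.9765; S(3,3) = 42.6393
Terminal payoffs V(N, i) = max(S_T - K, 0):
  V(3,0) = 7.396434; V(3,1) = 0.000000; V(3,2) = 0.000000; V(3,3) = 0.000000
Backward induction: V(k, i) = exp(-r*dt) * [p * V(k+1, i) + (1-p) * V(k+1, i+1)].
  V(2,0) = exp(-r*dt) * [p*7.396434 + (1-p)*0.000000] = 3.781216
  V(2,1) = exp(-r*dt) * [p*0.000000 + (1-p)*0.000000] = 0.000000
  V(2,2) = exp(-r*dt) * [p*0.000000 + (1-p)*0.000000] = 0.000000
  V(1,0) = exp(-r*dt) * [p*3.781216 + (1-p)*0.000000] = 1.933039
  V(1,1) = exp(-r*dt) * [p*0.000000 + (1-p)*0.000000] = 0.000000
  V(0,0) = exp(-r*dt) * [p*1.933039 + (1-p)*0.000000] = 0.988211


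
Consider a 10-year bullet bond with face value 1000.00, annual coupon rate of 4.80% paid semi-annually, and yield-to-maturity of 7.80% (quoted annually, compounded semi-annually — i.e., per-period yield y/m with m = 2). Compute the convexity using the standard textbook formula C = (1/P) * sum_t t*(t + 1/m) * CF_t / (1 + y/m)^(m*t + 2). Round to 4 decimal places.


Coupon per period c = face * coupon_rate / m = 24.000000
Periods per year m = 2; per-period yield y/m = 0.039000
Number of cashflows N = 20
Cashflows (t years, CF_t, discount factor 1/(1+y/m)^(m*t), PV):
  t = 0.5000: CF_t = 24.000000, DF = 0.962464, PV = 23.099134
  t = 1.0000: CF_t = 24.000000, DF = 0.926337, PV = 22.232083
  t = 1.5000: CF_t = 24.000000, DF = 0.891566, PV = 21.397577
  t = 2.0000: CF_t = 24.000000, DF = 0.858100, PV = 20.594396
  t = 2.5000: CF_t = 24.000000, DF = 0.825890, PV = 19.821362
  t = 3.0000: CF_t = 24.000000, DF = 0.794889, PV = 19.077346
  t = 3.5000: CF_t = 24.000000, DF = 0.765052, PV = 18.361257
  t = 4.0000: CF_t = 24.000000, DF = 0.736335, PV = 17.672047
  t = 4.5000: CF_t = 24.000000, DF = 0.708696, PV = 17.008708
  t = 5.0000: CF_t = 24.000000, DF = 0.682094, PV = 16.370267
  t = 5.5000: CF_t = 24.000000, DF = 0.656491, PV = 15.755791
  t = 6.0000: CF_t = 24.000000, DF = 0.631849, PV = 15.164380
  t = 6.5000: CF_t = 24.000000, DF = 0.608132, PV = 14.595169
  t = 7.0000: CF_t = 24.000000, DF = 0.585305, PV = 14.047323
  t = 7.5000: CF_t = 24.000000, DF = 0.563335, PV = 13.520042
  t = 8.0000: CF_t = 24.000000, DF = 0.542190, PV = 13.012552
  t = 8.5000: CF_t = 24.000000, DF = 0.521838, PV = 12.524112
  t = 9.0000: CF_t = 24.000000, DF = 0.502250, PV = 12.054006
  t = 9.5000: CF_t = 24.000000, DF = 0.483398, PV = 11.601545
  t = 10.0000: CF_t = 1024.000000, DF = 0.465253, PV = 476.418926
Price P = sum_t PV_t = 794.328022
Convexity numerator sum_t t*(t + 1/m) * CF_t / (1+y/m)^(m*t + 2):
  t = 0.5000: term = 10.698789
  t = 1.0000: term = 30.891593
  t = 1.5000: term = 59.464087
  t = 2.0000: term = 95.386730
  t = 2.5000: term = 137.709427
  t = 3.0000: term = 185.556495
  t = 3.5000: term = 238.121906
  t = 4.0000: term = 294.664808
  t = 4.5000: term = 354.505303
  t = 5.0000: term = 417.020462
  t = 5.5000: term = 481.640572
  t = 6.0000: term = 547.845606
  t = 6.5000: term = 615.161893
  t = 7.0000: term = 683.158984
  t = 7.5000: term = 751.446704
  t = 8.0000: term = 819.672375
  t = 8.5000: term = 887.518211
  t = 9.0000: term = 954.698863
  t = 9.5000: term = 1020.959109
  t = 10.0000: term = 46339.058900
Convexity = (1/P) * sum = 54925.180818 / 794.328022 = 69.146724

Answer: Convexity = 69.1467


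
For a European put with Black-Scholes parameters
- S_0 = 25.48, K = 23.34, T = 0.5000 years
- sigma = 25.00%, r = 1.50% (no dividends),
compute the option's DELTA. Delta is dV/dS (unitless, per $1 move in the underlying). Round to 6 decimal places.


d1 = 0.6270634467; d2 = 0.4502867514
phi(d1) = 0.3277373294; exp(-qT) = 1.0000000000; exp(-rT) = 0.9925280548
N(-d1) = 0.2653088233
Delta = -exp(-qT) * N(-d1) = -1.0000000000 * 0.2653088233 = -0.265309

Answer: Delta = -0.265309


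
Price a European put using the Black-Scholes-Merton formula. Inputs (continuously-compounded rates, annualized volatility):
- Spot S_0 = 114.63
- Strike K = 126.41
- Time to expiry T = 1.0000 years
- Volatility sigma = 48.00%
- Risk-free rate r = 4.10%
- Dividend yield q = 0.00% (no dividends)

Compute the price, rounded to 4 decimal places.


Answer: Price = 25.8820

Derivation:
d1 = (ln(S/K) + (r - q + 0.5*sigma^2) * T) / (sigma * sqrt(T)) = 0.12162283
d2 = d1 - sigma * sqrt(T) = -0.35837717
exp(-rT) = 0.95982913; exp(-qT) = 1.00000000
P = K * exp(-rT) * N(-d2) - S_0 * exp(-qT) * N(-d1)
N(-d1) = 0.45159887; N(-d2) = 0.63996946
P = 126.4100 * 0.95982913 * 0.63996946 - 114.6300 * 1.00000000 * 0.45159887 = 25.8820


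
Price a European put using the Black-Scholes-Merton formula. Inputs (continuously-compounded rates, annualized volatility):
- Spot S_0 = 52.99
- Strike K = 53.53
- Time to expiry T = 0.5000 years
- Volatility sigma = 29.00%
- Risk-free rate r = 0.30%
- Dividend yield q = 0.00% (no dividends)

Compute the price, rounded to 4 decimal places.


d1 = (ln(S/K) + (r - q + 0.5*sigma^2) * T) / (sigma * sqrt(T)) = 0.06040141
d2 = d1 - sigma * sqrt(T) = -0.14465955
exp(-rT) = 0.99850112; exp(-qT) = 1.00000000
P = K * exp(-rT) * N(-d2) - S_0 * exp(-qT) * N(-d1)
N(-d1) = 0.47591797; N(-d2) = 0.55751016
P = 53.5300 * 0.99850112 * 0.55751016 - 52.9900 * 1.00000000 * 0.47591797 = 4.5799

Answer: Price = 4.5799


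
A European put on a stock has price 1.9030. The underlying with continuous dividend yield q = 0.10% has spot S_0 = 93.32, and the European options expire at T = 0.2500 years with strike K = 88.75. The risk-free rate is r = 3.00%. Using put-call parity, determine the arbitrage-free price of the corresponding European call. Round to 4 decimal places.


Answer: Call price = 7.1128

Derivation:
Put-call parity: C - P = S_0 * exp(-qT) - K * exp(-rT).
S_0 * exp(-qT) = 93.3200 * 0.99975003 = 93.29667292
K * exp(-rT) = 88.7500 * 0.99252805 = 88.08686487
C = P + S*exp(-qT) - K*exp(-rT)
C = 1.9030 + 93.29667292 - 88.08686487 = 7.1128


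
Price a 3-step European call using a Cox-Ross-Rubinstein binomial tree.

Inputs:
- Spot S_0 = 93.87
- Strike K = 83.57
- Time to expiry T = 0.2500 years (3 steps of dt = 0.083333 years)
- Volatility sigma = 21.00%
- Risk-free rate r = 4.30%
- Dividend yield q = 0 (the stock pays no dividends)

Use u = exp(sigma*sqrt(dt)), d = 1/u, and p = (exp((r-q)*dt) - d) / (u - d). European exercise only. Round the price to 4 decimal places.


dt = T/N = 0.083333
u = exp(sigma*sqrt(dt)) = 1.062497; d = 1/u = 0.941179
p = (exp((r-q)*dt) - d) / (u - d) = 0.514439
Discount per step: exp(-r*dt) = 0.996423
Stock lattice S(k, i) with i counting down-moves:
  k=0: S(0,0) = 93.8700
  k=1: S(1,0) = 99.7366; S(1,1) = 88.3485
  k=2: S(2,0) = 105.9698; S(2,1) = 93.8700; S(2,2) = 83.1518
  k=3: S(3,0) = 112.5926; S(3,1) = 99.7366; S(3,2) = 88.3485; S(3,3) = 78.2607
Terminal payoffs V(N, i) = max(S_T - K, 0):
  V(3,0) = 29.022621; V(3,1) = 16.166591; V(3,2) = 4.778487; V(3,3) = 0.000000
Backward induction: V(k, i) = exp(-r*dt) * [p * V(k+1, i) + (1-p) * V(k+1, i+1)].
  V(2,0) = exp(-r*dt) * [p*29.022621 + (1-p)*16.166591] = 22.698750
  V(2,1) = exp(-r*dt) * [p*16.166591 + (1-p)*4.778487] = 10.598923
  V(2,2) = exp(-r*dt) * [p*4.778487 + (1-p)*0.000000] = 2.449447
  V(1,0) = exp(-r*dt) * [p*22.698750 + (1-p)*10.598923] = 16.763369
  V(1,1) = exp(-r*dt) * [p*10.598923 + (1-p)*2.449447] = 6.618097
  V(0,0) = exp(-r*dt) * [p*16.763369 + (1-p)*6.618097] = 11.794879

Answer: Price = V(0,0) = 11.7949


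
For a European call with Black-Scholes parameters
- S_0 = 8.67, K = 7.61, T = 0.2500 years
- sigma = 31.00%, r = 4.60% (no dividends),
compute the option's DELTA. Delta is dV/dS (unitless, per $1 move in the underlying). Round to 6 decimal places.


Answer: Delta = 0.839650

Derivation:
d1 = 0.9930201221; d2 = 0.8380201221
phi(d1) = 0.2436596232; exp(-qT) = 1.0000000000; exp(-rT) = 0.9885658722
N(d1) = 0.8396499257
Delta = exp(-qT) * N(d1) = 1.0000000000 * 0.8396499257 = 0.839650


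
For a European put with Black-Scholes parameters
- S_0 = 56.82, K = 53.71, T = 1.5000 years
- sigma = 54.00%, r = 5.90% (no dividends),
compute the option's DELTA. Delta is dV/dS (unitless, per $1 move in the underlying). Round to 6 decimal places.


d1 = 0.5496067899; d2 = -0.1117554406
phi(d1) = 0.3430180035; exp(-qT) = 1.0000000000; exp(-rT) = 0.9153031107
N(-d1) = 0.2912945503
Delta = -exp(-qT) * N(-d1) = -1.0000000000 * 0.2912945503 = -0.291295

Answer: Delta = -0.291295


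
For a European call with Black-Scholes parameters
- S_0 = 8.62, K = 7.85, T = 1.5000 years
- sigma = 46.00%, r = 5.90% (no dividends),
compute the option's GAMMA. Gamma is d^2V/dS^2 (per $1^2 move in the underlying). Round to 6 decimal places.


d1 = 0.6048669735; d2 = 0.0414843326
phi(d1) = 0.3322490100; exp(-qT) = 1.0000000000; exp(-rT) = 0.9153031107
Gamma = exp(-qT) * phi(d1) / (S * sigma * sqrt(T)) = 1.0000000000 * 0.3322490100 / (8.6200 * 0.4600 * 1.2247448714) = 0.068415

Answer: Gamma = 0.068415


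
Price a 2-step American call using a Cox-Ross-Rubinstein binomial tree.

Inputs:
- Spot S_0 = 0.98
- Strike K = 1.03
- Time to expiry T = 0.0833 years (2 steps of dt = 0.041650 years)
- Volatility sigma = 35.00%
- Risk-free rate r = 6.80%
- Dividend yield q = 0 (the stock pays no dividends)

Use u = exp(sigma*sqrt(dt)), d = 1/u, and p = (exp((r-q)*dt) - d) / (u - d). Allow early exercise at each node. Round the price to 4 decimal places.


Answer: Price = V(0,0) = 0.0252

Derivation:
dt = T/N = 0.041650
u = exp(sigma*sqrt(dt)) = 1.074042; d = 1/u = 0.931062
p = (exp((r-q)*dt) - d) / (u - d) = 0.501987
Discount per step: exp(-r*dt) = 0.997172
Stock lattice S(k, i) with i counting down-moves:
  k=0: S(0,0) = 0.9800
  k=1: S(1,0) = 1.0526; S(1,1) = 0.9124
  k=2: S(2,0) = 1.1305; S(2,1) = 0.9800; S(2,2) = 0.8495
Terminal payoffs V(N, i) = max(S_T - K, 0):
  V(2,0) = 0.100495; V(2,1) = 0.000000; V(2,2) = 0.000000
Backward induction: V(k, i) = exp(-r*dt) * [p * V(k+1, i) + (1-p) * V(k+1, i+1)]; then take max(V_cont, immediate exercise) for American.
  V(1,0) = exp(-r*dt) * [p*0.100495 + (1-p)*0.000000] = 0.050304; exercise = 0.022561; V(1,0) = max -> 0.050304
  V(1,1) = exp(-r*dt) * [p*0.000000 + (1-p)*0.000000] = 0.000000; exercise = 0.000000; V(1,1) = max -> 0.000000
  V(0,0) = exp(-r*dt) * [p*0.050304 + (1-p)*0.000000] = 0.025181; exercise = 0.000000; V(0,0) = max -> 0.025181


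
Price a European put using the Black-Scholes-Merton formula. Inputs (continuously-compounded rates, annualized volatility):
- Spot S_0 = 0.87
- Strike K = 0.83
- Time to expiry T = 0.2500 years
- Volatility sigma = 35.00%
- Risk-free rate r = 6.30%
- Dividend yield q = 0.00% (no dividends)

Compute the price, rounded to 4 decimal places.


d1 = (ln(S/K) + (r - q + 0.5*sigma^2) * T) / (sigma * sqrt(T)) = 0.44645720
d2 = d1 - sigma * sqrt(T) = 0.27145720
exp(-rT) = 0.98437338; exp(-qT) = 1.00000000
P = K * exp(-rT) * N(-d2) - S_0 * exp(-qT) * N(-d1)
N(-d1) = 0.32763351; N(-d2) = 0.39301970
P = 0.8300 * 0.98437338 * 0.39301970 - 0.8700 * 1.00000000 * 0.32763351 = 0.0361

Answer: Price = 0.0361


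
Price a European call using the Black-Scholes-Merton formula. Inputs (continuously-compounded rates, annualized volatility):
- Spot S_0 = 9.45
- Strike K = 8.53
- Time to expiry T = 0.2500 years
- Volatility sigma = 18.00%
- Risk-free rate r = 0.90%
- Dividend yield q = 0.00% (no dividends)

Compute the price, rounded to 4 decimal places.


Answer: Price = 0.9880

Derivation:
d1 = (ln(S/K) + (r - q + 0.5*sigma^2) * T) / (sigma * sqrt(T)) = 1.20805978
d2 = d1 - sigma * sqrt(T) = 1.11805978
exp(-rT) = 0.99775253; exp(-qT) = 1.00000000
C = S_0 * exp(-qT) * N(d1) - K * exp(-rT) * N(d2)
N(d1) = 0.88648787; N(d2) = 0.86822927
C = 9.4500 * 1.00000000 * 0.88648787 - 8.5300 * 0.99775253 * 0.86822927 = 0.9880


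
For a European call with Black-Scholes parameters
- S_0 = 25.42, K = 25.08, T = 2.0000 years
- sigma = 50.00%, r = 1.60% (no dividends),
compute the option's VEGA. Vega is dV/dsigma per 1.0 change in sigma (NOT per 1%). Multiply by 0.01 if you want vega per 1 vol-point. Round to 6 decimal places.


Answer: Vega = 13.142765

Derivation:
d1 = 0.4178513880; d2 = -0.2892553932
phi(d1) = 0.3655915968; exp(-qT) = 1.0000000000; exp(-rT) = 0.9685065821
Vega = S * exp(-qT) * phi(d1) * sqrt(T) = 25.4200 * 1.0000000000 * 0.3655915968 * 1.4142135624 = 13.142765


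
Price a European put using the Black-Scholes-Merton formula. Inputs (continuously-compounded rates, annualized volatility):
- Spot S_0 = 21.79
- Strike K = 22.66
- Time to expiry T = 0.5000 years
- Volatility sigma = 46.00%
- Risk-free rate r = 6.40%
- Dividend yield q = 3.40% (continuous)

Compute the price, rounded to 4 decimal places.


Answer: Price = 3.0710

Derivation:
d1 = (ln(S/K) + (r - q + 0.5*sigma^2) * T) / (sigma * sqrt(T)) = 0.08838802
d2 = d1 - sigma * sqrt(T) = -0.23688110
exp(-rT) = 0.96850658; exp(-qT) = 0.98314368
P = K * exp(-rT) * N(-d2) - S_0 * exp(-qT) * N(-d1)
N(-d1) = 0.46478414; N(-d2) = 0.59362548
P = 22.6600 * 0.96850658 * 0.59362548 - 21.7900 * 0.98314368 * 0.46478414 = 3.0710


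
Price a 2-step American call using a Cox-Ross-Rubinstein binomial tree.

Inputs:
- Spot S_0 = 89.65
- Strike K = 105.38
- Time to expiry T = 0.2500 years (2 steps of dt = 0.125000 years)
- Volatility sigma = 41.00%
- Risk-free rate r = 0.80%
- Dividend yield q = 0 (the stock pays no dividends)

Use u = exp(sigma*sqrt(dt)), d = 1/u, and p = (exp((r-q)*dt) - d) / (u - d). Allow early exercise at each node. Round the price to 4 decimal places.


Answer: Price = V(0,0) = 3.1422

Derivation:
dt = T/N = 0.125000
u = exp(sigma*sqrt(dt)) = 1.155990; d = 1/u = 0.865060
p = (exp((r-q)*dt) - d) / (u - d) = 0.467263
Discount per step: exp(-r*dt) = 0.999000
Stock lattice S(k, i) with i counting down-moves:
  k=0: S(0,0) = 89.6500
  k=1: S(1,0) = 103.6345; S(1,1) = 77.5526
  k=2: S(2,0) = 119.8004; S(2,1) = 89.6500; S(2,2) = 67.0876
Terminal payoffs V(N, i) = max(S_T - K, 0):
  V(2,0) = 14.420395; V(2,1) = 0.000000; V(2,2) = 0.000000
Backward induction: V(k, i) = exp(-r*dt) * [p * V(k+1, i) + (1-p) * V(k+1, i+1)]; then take max(V_cont, immediate exercise) for American.
  V(1,0) = exp(-r*dt) * [p*14.420395 + (1-p)*0.000000] = 6.731383; exercise = 0.000000; V(1,0) = max -> 6.731383
  V(1,1) = exp(-r*dt) * [p*0.000000 + (1-p)*0.000000] = 0.000000; exercise = 0.000000; V(1,1) = max -> 0.000000
  V(0,0) = exp(-r*dt) * [p*6.731383 + (1-p)*0.000000] = 3.142183; exercise = 0.000000; V(0,0) = max -> 3.142183


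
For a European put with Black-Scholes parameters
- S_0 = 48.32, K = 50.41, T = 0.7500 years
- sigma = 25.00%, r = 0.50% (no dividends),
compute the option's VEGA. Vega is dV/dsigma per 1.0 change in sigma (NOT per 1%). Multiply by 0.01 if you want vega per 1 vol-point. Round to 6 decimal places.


d1 = -0.0700049417; d2 = -0.2865112926
phi(d1) = 0.3979659305; exp(-qT) = 1.0000000000; exp(-rT) = 0.9962570225
Vega = S * exp(-qT) * phi(d1) * sqrt(T) = 48.3200 * 1.0000000000 * 0.3979659305 * 0.8660254038 = 16.653421

Answer: Vega = 16.653421


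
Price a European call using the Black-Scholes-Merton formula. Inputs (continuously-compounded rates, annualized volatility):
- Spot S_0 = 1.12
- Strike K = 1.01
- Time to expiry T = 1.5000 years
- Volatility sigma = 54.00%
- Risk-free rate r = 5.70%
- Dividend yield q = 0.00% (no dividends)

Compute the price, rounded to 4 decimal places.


Answer: Price = 0.3719

Derivation:
d1 = (ln(S/K) + (r - q + 0.5*sigma^2) * T) / (sigma * sqrt(T)) = 0.61627099
d2 = d1 - sigma * sqrt(T) = -0.04509124
exp(-rT) = 0.91805314; exp(-qT) = 1.00000000
C = S_0 * exp(-qT) * N(d1) - K * exp(-rT) * N(d2)
N(d1) = 0.73114216; N(d2) = 0.48201729
C = 1.1200 * 1.00000000 * 0.73114216 - 1.0100 * 0.91805314 * 0.48201729 = 0.3719


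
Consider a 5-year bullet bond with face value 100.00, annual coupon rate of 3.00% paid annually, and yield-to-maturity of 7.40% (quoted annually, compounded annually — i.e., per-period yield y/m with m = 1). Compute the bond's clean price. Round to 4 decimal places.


Answer: Price = 82.1507

Derivation:
Coupon per period c = face * coupon_rate / m = 3.000000
Periods per year m = 1; per-period yield y/m = 0.074000
Number of cashflows N = 5
Cashflows (t years, CF_t, discount factor 1/(1+y/m)^(m*t), PV):
  t = 1.0000: CF_t = 3.000000, DF = 0.931099, PV = 2.793296
  t = 2.0000: CF_t = 3.000000, DF = 0.866945, PV = 2.600834
  t = 3.0000: CF_t = 3.000000, DF = 0.807211, PV = 2.421633
  t = 4.0000: CF_t = 3.000000, DF = 0.751593, PV = 2.254780
  t = 5.0000: CF_t = 103.000000, DF = 0.699808, PV = 72.080173
Price P = sum_t PV_t = 82.150716


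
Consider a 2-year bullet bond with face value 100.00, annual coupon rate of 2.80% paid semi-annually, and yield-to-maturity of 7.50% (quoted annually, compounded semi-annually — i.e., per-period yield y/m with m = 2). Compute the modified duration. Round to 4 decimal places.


Answer: Modified duration = 1.8860

Derivation:
Coupon per period c = face * coupon_rate / m = 1.400000
Periods per year m = 2; per-period yield y/m = 0.037500
Number of cashflows N = 4
Cashflows (t years, CF_t, discount factor 1/(1+y/m)^(m*t), PV):
  t = 0.5000: CF_t = 1.400000, DF = 0.963855, PV = 1.349398
  t = 1.0000: CF_t = 1.400000, DF = 0.929017, PV = 1.300624
  t = 1.5000: CF_t = 1.400000, DF = 0.895438, PV = 1.253614
  t = 2.0000: CF_t = 101.400000, DF = 0.863073, PV = 87.515612
Price P = sum_t PV_t = 91.419247
First compute Macaulay numerator sum_t t * PV_t:
  t * PV_t at t = 0.5000: 0.674699
  t * PV_t at t = 1.0000: 1.300624
  t * PV_t at t = 1.5000: 1.880421
  t * PV_t at t = 2.0000: 175.031224
Macaulay duration D = 178.886967 / 91.419247 = 1.956776
Modified duration = D / (1 + y/m) = 1.956776 / (1 + 0.037500) = 1.886049


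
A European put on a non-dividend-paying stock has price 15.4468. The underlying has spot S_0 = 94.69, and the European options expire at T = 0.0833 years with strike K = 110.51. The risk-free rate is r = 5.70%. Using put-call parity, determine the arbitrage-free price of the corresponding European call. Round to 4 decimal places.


Put-call parity: C - P = S_0 * exp(-qT) - K * exp(-rT).
S_0 * exp(-qT) = 94.6900 * 1.00000000 = 94.69000000
K * exp(-rT) = 110.5100 * 0.99526315 = 109.98653119
C = P + S*exp(-qT) - K*exp(-rT)
C = 15.4468 + 94.69000000 - 109.98653119 = 0.1503

Answer: Call price = 0.1503


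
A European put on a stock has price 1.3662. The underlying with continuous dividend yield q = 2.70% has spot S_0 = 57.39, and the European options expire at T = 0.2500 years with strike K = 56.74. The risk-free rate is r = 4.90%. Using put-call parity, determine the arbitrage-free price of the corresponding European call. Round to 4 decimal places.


Put-call parity: C - P = S_0 * exp(-qT) - K * exp(-rT).
S_0 * exp(-qT) = 57.3900 * 0.99327273 = 57.00392198
K * exp(-rT) = 56.7400 * 0.98782473 = 56.04917494
C = P + S*exp(-qT) - K*exp(-rT)
C = 1.3662 + 57.00392198 - 56.04917494 = 2.3209

Answer: Call price = 2.3209


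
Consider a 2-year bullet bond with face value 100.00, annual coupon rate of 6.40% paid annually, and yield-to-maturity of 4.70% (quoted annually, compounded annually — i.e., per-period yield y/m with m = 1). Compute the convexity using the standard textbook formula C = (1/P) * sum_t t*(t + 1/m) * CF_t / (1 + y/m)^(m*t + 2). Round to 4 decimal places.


Answer: Convexity = 5.2572

Derivation:
Coupon per period c = face * coupon_rate / m = 6.400000
Periods per year m = 1; per-period yield y/m = 0.047000
Number of cashflows N = 2
Cashflows (t years, CF_t, discount factor 1/(1+y/m)^(m*t), PV):
  t = 1.0000: CF_t = 6.400000, DF = 0.955110, PV = 6.112703
  t = 2.0000: CF_t = 106.400000, DF = 0.912235, PV = 97.061783
Price P = sum_t PV_t = 103.174486
Convexity numerator sum_t t*(t + 1/m) * CF_t / (1+y/m)^(m*t + 2):
  t = 1.0000: term = 11.152441
  t = 2.0000: term = 531.258818
Convexity = (1/P) * sum = 542.411259 / 103.174486 = 5.257223


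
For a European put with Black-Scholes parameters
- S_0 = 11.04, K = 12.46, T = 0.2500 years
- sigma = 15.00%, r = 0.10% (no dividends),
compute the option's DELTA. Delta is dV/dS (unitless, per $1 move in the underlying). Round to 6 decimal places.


Answer: Delta = -0.942080

Derivation:
d1 = -1.5724796335; d2 = -1.6474796335
phi(d1) = 0.1158702055; exp(-qT) = 1.0000000000; exp(-rT) = 0.9997500312
N(-d1) = 0.9420803206
Delta = -exp(-qT) * N(-d1) = -1.0000000000 * 0.9420803206 = -0.942080


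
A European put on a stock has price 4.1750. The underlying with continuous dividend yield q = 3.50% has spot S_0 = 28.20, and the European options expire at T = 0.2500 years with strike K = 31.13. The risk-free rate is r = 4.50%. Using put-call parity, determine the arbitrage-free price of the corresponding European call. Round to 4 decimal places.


Answer: Call price = 1.3476

Derivation:
Put-call parity: C - P = S_0 * exp(-qT) - K * exp(-rT).
S_0 * exp(-qT) = 28.2000 * 0.99128817 = 27.95432639
K * exp(-rT) = 31.1300 * 0.98881304 = 30.78175008
C = P + S*exp(-qT) - K*exp(-rT)
C = 4.1750 + 27.95432639 - 30.78175008 = 1.3476


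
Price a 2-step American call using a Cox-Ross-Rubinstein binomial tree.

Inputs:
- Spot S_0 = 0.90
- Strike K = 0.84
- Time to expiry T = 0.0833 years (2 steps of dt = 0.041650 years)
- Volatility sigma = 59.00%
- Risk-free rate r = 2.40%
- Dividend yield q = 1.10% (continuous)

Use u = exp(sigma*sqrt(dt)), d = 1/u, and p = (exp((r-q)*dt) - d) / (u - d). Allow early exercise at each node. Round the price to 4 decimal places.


Answer: Price = V(0,0) = 0.0977

Derivation:
dt = T/N = 0.041650
u = exp(sigma*sqrt(dt)) = 1.127958; d = 1/u = 0.886558
p = (exp((r-q)*dt) - d) / (u - d) = 0.472178
Discount per step: exp(-r*dt) = 0.999001
Stock lattice S(k, i) with i counting down-moves:
  k=0: S(0,0) = 0.9000
  k=1: S(1,0) = 1.0152; S(1,1) = 0.7979
  k=2: S(2,0) = 1.1451; S(2,1) = 0.9000; S(2,2) = 0.7074
Terminal payoffs V(N, i) = max(S_T - K, 0):
  V(2,0) = 0.305061; V(2,1) = 0.060000; V(2,2) = 0.000000
Backward induction: V(k, i) = exp(-r*dt) * [p * V(k+1, i) + (1-p) * V(k+1, i+1)]; then take max(V_cont, immediate exercise) for American.
  V(1,0) = exp(-r*dt) * [p*0.305061 + (1-p)*0.060000] = 0.175537; exercise = 0.175162; V(1,0) = max -> 0.175537
  V(1,1) = exp(-r*dt) * [p*0.060000 + (1-p)*0.000000] = 0.028302; exercise = 0.000000; V(1,1) = max -> 0.028302
  V(0,0) = exp(-r*dt) * [p*0.175537 + (1-p)*0.028302] = 0.097725; exercise = 0.060000; V(0,0) = max -> 0.097725


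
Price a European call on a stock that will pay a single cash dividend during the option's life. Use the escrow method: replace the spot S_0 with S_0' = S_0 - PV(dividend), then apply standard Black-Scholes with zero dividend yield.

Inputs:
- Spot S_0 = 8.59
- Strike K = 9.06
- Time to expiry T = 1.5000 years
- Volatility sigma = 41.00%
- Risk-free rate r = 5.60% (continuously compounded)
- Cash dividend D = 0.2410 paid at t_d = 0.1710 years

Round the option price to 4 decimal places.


PV(D) = D * exp(-r * t_d) = 0.2410 * 0.99046970 = 0.23870320
S_0' = S_0 - PV(D) = 8.5900 - 0.23870320 = 8.35129680
d1 = (ln(S_0'/K) + (r + sigma^2/2)*T) / (sigma*sqrt(T)) = 0.25614635
d2 = d1 - sigma*sqrt(T) = -0.24599904
exp(-rT) = 0.91943126
N(d1) = 0.60108108; N(d2) = 0.40284149
C = S_0' * N(d1) - K * exp(-rT) * N(d2) = 8.35129680 * 0.60108108 - 9.0600 * 0.91943126 * 0.40284149 = 1.6641

Answer: Price = 1.6641


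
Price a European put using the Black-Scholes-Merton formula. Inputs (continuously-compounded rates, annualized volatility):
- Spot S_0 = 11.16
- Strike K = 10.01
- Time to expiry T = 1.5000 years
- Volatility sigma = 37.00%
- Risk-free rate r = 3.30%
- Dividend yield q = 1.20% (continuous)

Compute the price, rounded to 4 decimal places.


d1 = (ln(S/K) + (r - q + 0.5*sigma^2) * T) / (sigma * sqrt(T)) = 0.53607715
d2 = d1 - sigma * sqrt(T) = 0.08292155
exp(-rT) = 0.95170516; exp(-qT) = 0.98216103
P = K * exp(-rT) * N(-d2) - S_0 * exp(-qT) * N(-d1)
N(-d1) = 0.29595262; N(-d2) = 0.46695696
P = 10.0100 * 0.95170516 * 0.46695696 - 11.1600 * 0.98216103 * 0.29595262 = 1.2046

Answer: Price = 1.2046


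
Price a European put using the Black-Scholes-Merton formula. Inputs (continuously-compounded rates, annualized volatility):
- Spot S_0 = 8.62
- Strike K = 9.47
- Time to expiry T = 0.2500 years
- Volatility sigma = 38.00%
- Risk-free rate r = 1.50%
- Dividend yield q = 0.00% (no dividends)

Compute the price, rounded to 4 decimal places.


Answer: Price = 1.1659

Derivation:
d1 = (ln(S/K) + (r - q + 0.5*sigma^2) * T) / (sigma * sqrt(T)) = -0.38023064
d2 = d1 - sigma * sqrt(T) = -0.57023064
exp(-rT) = 0.99625702; exp(-qT) = 1.00000000
P = K * exp(-rT) * N(-d2) - S_0 * exp(-qT) * N(-d1)
N(-d1) = 0.64811289; N(-d2) = 0.71573936
P = 9.4700 * 0.99625702 * 0.71573936 - 8.6200 * 1.00000000 * 0.64811289 = 1.1659


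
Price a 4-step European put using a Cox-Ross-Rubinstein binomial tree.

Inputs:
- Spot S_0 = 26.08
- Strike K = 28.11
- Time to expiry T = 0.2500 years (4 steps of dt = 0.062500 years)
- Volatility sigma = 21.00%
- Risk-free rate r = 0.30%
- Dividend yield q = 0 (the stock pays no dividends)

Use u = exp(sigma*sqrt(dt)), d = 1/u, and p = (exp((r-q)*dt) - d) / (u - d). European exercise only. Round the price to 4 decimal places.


Answer: Price = V(0,0) = 2.4450

Derivation:
dt = T/N = 0.062500
u = exp(sigma*sqrt(dt)) = 1.053903; d = 1/u = 0.948854
p = (exp((r-q)*dt) - d) / (u - d) = 0.488663
Discount per step: exp(-r*dt) = 0.999813
Stock lattice S(k, i) with i counting down-moves:
  k=0: S(0,0) = 26.0800
  k=1: S(1,0) = 27.4858; S(1,1) = 24.7461
  k=2: S(2,0) = 28.9673; S(2,1) = 26.0800; S(2,2) = 23.4805
  k=3: S(3,0) = 30.5287; S(3,1) = 27.4858; S(3,2) = 24.7461; S(3,3) = 22.2795
  k=4: S(4,0) = 32.1743; S(4,1) = 28.9673; S(4,2) = 26.0800; S(4,3) = 23.4805; S(4,4) = 21.1400
Terminal payoffs V(N, i) = max(K - S_T, 0):
  V(4,0) = 0.000000; V(4,1) = 0.000000; V(4,2) = 2.030000; V(4,3) = 4.629536; V(4,4) = 6.969963
Backward induction: V(k, i) = exp(-r*dt) * [p * V(k+1, i) + (1-p) * V(k+1, i+1)].
  V(3,0) = exp(-r*dt) * [p*0.000000 + (1-p)*0.000000] = 0.000000
  V(3,1) = exp(-r*dt) * [p*0.000000 + (1-p)*2.030000] = 1.037819
  V(3,2) = exp(-r*dt) * [p*2.030000 + (1-p)*4.629536] = 3.358609
  V(3,3) = exp(-r*dt) * [p*4.629536 + (1-p)*6.969963] = 5.825191
  V(2,0) = exp(-r*dt) * [p*0.000000 + (1-p)*1.037819] = 0.530576
  V(2,1) = exp(-r*dt) * [p*1.037819 + (1-p)*3.358609] = 2.224108
  V(2,2) = exp(-r*dt) * [p*3.358609 + (1-p)*5.825191] = 4.618997
  V(1,0) = exp(-r*dt) * [p*0.530576 + (1-p)*2.224108] = 1.396279
  V(1,1) = exp(-r*dt) * [p*2.224108 + (1-p)*4.618997] = 3.448057
  V(0,0) = exp(-r*dt) * [p*1.396279 + (1-p)*3.448057] = 2.444970
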